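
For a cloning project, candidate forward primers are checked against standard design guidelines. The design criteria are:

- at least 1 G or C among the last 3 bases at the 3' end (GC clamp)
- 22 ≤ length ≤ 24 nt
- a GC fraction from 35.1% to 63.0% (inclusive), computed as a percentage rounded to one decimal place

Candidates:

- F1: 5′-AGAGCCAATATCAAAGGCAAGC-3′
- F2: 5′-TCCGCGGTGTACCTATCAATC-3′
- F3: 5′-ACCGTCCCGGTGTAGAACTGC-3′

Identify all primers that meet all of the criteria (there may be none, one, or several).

F1 only.

F1 (22 nt, A=10 T=2 G=5 C=5): 3' end AGC has 2 G/C ✓; length 22 ✓; GC 10/22 = 45.5% ✓ — passes.
F2 (21 nt, A=4 T=6 G=4 C=7): 3' end ATC has 1 G/C ✓; length 21, outside 22–24 ✗; GC 11/21 = 52.4% ✓ — fails.
F3 (21 nt, A=4 T=4 G=6 C=7): 3' end TGC has 2 G/C ✓; length 21, outside 22–24 ✗; GC 13/21 = 61.9% ✓ — fails.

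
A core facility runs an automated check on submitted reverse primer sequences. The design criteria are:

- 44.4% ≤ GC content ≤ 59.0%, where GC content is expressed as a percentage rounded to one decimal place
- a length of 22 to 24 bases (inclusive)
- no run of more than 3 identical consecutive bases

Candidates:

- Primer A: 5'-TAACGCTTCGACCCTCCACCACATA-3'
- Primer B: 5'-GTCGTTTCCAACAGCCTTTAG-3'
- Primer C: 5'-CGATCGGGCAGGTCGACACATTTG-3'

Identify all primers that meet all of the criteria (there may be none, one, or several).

Primer C only.

Primer A (25 nt, A=7 T=5 G=2 C=11): GC 13/25 = 52.0% ✓; length 25, outside 22–24 ✗; longest run = 3 ✓ — fails.
Primer B (21 nt, A=4 T=7 G=4 C=6): GC 10/21 = 47.6% ✓; length 21, outside 22–24 ✗; longest run = 3 ✓ — fails.
Primer C (24 nt, A=5 T=5 G=8 C=6): GC 14/24 = 58.3% ✓; length 24 ✓; longest run = 3 ✓ — passes.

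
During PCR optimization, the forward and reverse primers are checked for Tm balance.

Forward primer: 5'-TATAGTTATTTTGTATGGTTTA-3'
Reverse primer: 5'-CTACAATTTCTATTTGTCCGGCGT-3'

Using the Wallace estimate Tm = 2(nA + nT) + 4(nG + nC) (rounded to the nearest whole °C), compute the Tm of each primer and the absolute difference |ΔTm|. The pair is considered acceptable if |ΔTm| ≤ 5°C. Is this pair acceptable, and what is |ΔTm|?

Forward: A=5 T=13 G=4 C=0 → Tm = 2·18 + 4·4 = 52°C.
Reverse: A=4 T=10 G=4 C=6 → Tm = 2·14 + 4·10 = 68°C.
|ΔTm| = |52 − 68| = 16°C, > 5°C.

|ΔTm| = 16°C; the pair is not acceptable.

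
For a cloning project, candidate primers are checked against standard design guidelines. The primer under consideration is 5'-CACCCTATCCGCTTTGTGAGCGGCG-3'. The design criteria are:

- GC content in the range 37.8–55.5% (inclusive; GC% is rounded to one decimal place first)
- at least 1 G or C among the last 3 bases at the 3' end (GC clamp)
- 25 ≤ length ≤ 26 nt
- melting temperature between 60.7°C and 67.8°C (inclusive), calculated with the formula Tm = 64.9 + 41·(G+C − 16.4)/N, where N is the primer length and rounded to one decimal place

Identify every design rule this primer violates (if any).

Base counts: A=3, T=6, G=7, C=9 (length 25).
GC content: GC 16/25 = 64.0%, outside 37.8–55.5% ✗
GC clamp: 3' end GCG has 3 G/C ✓
length: length 25 ✓
Tm: Tm = 64.9 + 41·(16 − 16.4)/25 = 64.2°C ✓

Fails: GC content.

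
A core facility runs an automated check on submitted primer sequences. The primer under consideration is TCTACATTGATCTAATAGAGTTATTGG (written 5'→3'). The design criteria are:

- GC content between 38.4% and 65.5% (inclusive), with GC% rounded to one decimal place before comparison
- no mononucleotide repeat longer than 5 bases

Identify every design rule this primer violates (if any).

Fails: GC content.

Base counts: A=8, T=11, G=5, C=3 (length 27).
GC content: GC 8/27 = 29.6%, outside 38.4–65.5% ✗
homopolymer run: longest run = 2 ✓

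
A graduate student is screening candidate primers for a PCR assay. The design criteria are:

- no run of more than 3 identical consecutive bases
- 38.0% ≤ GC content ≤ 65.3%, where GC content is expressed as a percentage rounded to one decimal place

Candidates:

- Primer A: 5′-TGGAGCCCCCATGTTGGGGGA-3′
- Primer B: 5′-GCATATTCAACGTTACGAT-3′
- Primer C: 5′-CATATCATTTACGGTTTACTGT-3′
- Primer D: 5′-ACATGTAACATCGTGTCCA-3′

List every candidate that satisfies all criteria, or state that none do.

Primer D only.

Primer A (21 nt, A=3 T=4 G=9 C=5): longest run = 5, exceeds 3 ✗; GC 14/21 = 66.7%, outside 38.0–65.3% ✗ — fails.
Primer B (19 nt, A=6 T=6 G=3 C=4): longest run = 2 ✓; GC 7/19 = 36.8%, outside 38.0–65.3% ✗ — fails.
Primer C (22 nt, A=5 T=10 G=3 C=4): longest run = 3 ✓; GC 7/22 = 31.8%, outside 38.0–65.3% ✗ — fails.
Primer D (19 nt, A=6 T=5 G=3 C=5): longest run = 2 ✓; GC 8/19 = 42.1% ✓ — passes.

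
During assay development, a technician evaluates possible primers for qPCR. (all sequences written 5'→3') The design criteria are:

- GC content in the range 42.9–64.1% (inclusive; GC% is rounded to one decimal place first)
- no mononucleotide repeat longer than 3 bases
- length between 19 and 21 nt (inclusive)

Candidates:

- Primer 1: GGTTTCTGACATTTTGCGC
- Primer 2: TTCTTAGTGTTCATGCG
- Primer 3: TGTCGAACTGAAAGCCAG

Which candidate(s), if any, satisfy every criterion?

Primer 1 (19 nt, A=2 T=8 G=5 C=4): GC 9/19 = 47.4% ✓; longest run = 4, exceeds 3 ✗; length 19 ✓ — fails.
Primer 2 (17 nt, A=2 T=8 G=4 C=3): GC 7/17 = 41.2%, outside 42.9–64.1% ✗; longest run = 2 ✓; length 17, outside 19–21 ✗ — fails.
Primer 3 (18 nt, A=6 T=3 G=5 C=4): GC 9/18 = 50.0% ✓; longest run = 3 ✓; length 18, outside 19–21 ✗ — fails.

None of the candidates satisfy all criteria.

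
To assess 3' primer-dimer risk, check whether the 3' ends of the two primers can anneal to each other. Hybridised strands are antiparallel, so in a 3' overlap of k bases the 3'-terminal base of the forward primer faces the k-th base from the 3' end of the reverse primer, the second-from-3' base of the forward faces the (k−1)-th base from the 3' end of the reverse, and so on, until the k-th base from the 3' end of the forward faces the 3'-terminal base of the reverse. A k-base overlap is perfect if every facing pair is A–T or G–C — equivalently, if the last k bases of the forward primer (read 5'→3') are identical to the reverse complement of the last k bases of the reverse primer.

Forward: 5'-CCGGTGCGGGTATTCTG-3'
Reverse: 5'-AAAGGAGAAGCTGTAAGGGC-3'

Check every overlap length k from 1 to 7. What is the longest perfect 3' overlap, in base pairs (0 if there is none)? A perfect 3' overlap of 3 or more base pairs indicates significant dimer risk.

Last 7 bases (5'→3') — forward …TATTCTG, reverse …TAAGGGC.
Reverse complement of the reverse primer's last 7 bases: GCCCTTA; its first k bases are the reverse complement of the reverse primer's last k bases, so a perfect k-base overlap needs the forward primer's last k bases to equal them.
Comparing (forward last k vs required): k=1: G vs G ✓; k=2: TG vs GC ✗; k=3: CTG vs GCC ✗; k=4: TCTG vs GCCC ✗; k=5: TTCTG vs GCCCT ✗; k=6: ATTCTG vs GCCCTT ✗; k=7: TATTCTG vs GCCCTTA ✗.
Only k = 1 is perfect, so the longest perfect 3' overlap is 1.

Longest perfect overlap: 1 complementary base pair; below the dimer-risk threshold (threshold 3).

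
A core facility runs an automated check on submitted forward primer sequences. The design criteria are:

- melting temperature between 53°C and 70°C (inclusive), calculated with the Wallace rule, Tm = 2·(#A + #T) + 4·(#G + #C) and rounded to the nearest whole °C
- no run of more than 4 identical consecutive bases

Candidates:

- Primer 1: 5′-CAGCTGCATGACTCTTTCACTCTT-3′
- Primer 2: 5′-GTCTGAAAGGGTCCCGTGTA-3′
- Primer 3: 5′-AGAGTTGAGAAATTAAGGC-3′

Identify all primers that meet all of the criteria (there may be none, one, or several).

Primer 1 (24 nt, A=4 T=9 G=3 C=8): Tm = 2·13 + 4·11 = 70°C ✓; longest run = 3 ✓ — passes.
Primer 2 (20 nt, A=4 T=5 G=7 C=4): Tm = 2·9 + 4·11 = 62°C ✓; longest run = 3 ✓ — passes.
Primer 3 (19 nt, A=8 T=4 G=6 C=1): Tm = 2·12 + 4·7 = 52°C, outside 53–70°C ✗; longest run = 3 ✓ — fails.

Primer 1 and Primer 2.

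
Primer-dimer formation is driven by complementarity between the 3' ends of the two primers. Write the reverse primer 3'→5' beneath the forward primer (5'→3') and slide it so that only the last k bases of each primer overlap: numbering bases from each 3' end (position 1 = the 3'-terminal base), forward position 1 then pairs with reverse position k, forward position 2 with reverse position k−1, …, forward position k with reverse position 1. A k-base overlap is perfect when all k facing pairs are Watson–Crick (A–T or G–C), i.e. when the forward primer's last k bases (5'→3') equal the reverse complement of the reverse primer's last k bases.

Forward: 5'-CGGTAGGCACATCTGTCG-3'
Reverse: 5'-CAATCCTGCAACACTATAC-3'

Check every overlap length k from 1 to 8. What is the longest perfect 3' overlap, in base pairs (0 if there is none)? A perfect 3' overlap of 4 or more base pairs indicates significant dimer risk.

Last 8 bases (5'→3') — forward …ATCTGTCG, reverse …CACTATAC.
Reverse complement of the reverse primer's last 8 bases: GTATAGTG; its first k bases are the reverse complement of the reverse primer's last k bases, so a perfect k-base overlap needs the forward primer's last k bases to equal them.
Comparing (forward last k vs required): k=1: G vs G ✓; k=2: CG vs GT ✗; k=3: TCG vs GTA ✗; k=4: GTCG vs GTAT ✗; k=5: TGTCG vs GTATA ✗; k=6: CTGTCG vs GTATAG ✗; k=7: TCTGTCG vs GTATAGT ✗; k=8: ATCTGTCG vs GTATAGTG ✗.
Only k = 1 is perfect, so the longest perfect 3' overlap is 1.

Longest perfect overlap: 1 complementary base pair; below the dimer-risk threshold (threshold 4).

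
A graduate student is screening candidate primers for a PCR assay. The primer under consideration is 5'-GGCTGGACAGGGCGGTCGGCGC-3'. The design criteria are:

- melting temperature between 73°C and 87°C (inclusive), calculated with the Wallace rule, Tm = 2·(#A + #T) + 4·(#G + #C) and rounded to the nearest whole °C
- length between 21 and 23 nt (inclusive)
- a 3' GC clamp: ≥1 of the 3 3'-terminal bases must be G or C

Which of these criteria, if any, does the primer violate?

Base counts: A=2, T=2, G=12, C=6 (length 22).
Tm: Tm = 2·4 + 4·18 = 80°C ✓
length: length 22 ✓
GC clamp: 3' end CGC has 3 G/C ✓

Meets all criteria.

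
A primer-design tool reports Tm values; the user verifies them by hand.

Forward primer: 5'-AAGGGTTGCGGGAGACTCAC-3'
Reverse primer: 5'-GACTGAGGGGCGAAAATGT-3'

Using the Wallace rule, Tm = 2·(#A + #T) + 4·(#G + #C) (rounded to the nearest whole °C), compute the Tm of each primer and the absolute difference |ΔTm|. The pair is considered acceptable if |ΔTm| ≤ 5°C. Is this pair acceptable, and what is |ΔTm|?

|ΔTm| = 6°C; the pair is not acceptable.

Forward: A=5 T=3 G=8 C=4 → Tm = 2·8 + 4·12 = 64°C.
Reverse: A=6 T=3 G=8 C=2 → Tm = 2·9 + 4·10 = 58°C.
|ΔTm| = |64 − 58| = 6°C, > 5°C.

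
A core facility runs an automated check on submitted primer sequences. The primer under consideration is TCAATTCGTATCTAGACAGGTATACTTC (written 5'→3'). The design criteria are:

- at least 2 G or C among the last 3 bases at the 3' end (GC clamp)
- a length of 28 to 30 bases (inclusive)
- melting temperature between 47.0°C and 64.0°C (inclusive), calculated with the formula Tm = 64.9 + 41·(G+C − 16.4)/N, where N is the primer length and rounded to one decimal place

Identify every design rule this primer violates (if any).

Fails: GC clamp.

Base counts: A=8, T=10, G=4, C=6 (length 28).
GC clamp: 3' end TTC has 1 G/C, need ≥2 ✗
length: length 28 ✓
Tm: Tm = 64.9 + 41·(10 − 16.4)/28 = 55.5°C ✓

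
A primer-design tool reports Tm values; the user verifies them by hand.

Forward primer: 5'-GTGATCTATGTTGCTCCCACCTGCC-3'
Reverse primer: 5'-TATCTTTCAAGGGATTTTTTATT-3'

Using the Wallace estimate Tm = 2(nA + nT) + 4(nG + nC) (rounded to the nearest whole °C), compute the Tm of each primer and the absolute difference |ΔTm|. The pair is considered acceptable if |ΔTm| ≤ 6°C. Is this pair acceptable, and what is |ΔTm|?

|ΔTm| = 22°C; the pair is not acceptable.

Forward: A=3 T=8 G=5 C=9 → Tm = 2·11 + 4·14 = 78°C.
Reverse: A=5 T=13 G=3 C=2 → Tm = 2·18 + 4·5 = 56°C.
|ΔTm| = |78 − 56| = 22°C, > 6°C.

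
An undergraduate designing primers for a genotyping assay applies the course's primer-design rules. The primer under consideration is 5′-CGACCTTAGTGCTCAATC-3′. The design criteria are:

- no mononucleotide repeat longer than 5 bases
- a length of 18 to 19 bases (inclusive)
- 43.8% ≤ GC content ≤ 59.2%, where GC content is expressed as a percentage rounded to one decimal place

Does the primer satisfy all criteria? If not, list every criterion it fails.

Base counts: A=4, T=5, G=3, C=6 (length 18).
homopolymer run: longest run = 2 ✓
length: length 18 ✓
GC content: GC 9/18 = 50.0% ✓

Meets all criteria.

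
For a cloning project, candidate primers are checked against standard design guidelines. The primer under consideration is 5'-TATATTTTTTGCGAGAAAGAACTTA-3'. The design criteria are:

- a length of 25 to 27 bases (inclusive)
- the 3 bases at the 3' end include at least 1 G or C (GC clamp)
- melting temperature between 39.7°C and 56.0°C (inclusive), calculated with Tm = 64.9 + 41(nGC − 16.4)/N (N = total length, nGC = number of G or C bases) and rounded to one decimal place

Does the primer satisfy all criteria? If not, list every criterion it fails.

Fails: GC clamp.

Base counts: A=9, T=10, G=4, C=2 (length 25).
length: length 25 ✓
GC clamp: 3' end TTA has 0 G/C, need ≥1 ✗
Tm: Tm = 64.9 + 41·(6 − 16.4)/25 = 47.8°C ✓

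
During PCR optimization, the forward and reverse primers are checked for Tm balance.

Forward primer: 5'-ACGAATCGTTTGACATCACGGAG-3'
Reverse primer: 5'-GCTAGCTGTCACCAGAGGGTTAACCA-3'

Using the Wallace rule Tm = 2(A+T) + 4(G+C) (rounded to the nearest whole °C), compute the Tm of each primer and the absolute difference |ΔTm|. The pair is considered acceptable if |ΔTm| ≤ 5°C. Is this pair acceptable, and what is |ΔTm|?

|ΔTm| = 12°C; the pair is not acceptable.

Forward: A=7 T=5 G=6 C=5 → Tm = 2·12 + 4·11 = 68°C.
Reverse: A=7 T=5 G=7 C=7 → Tm = 2·12 + 4·14 = 80°C.
|ΔTm| = |68 − 80| = 12°C, > 5°C.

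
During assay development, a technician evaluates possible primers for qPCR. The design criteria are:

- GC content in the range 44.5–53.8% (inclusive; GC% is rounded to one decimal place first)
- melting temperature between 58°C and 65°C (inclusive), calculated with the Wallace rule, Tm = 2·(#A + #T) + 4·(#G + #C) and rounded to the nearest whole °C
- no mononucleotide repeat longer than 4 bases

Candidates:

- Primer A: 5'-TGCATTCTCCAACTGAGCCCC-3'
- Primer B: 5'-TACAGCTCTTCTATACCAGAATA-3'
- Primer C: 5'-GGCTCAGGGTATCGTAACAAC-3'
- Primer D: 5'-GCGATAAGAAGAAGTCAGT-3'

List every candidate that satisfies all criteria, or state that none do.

Primer A (21 nt, A=4 T=5 G=3 C=9): GC 12/21 = 57.1%, outside 44.5–53.8% ✗; Tm = 2·9 + 4·12 = 66°C, outside 58–65°C ✗; longest run = 4 ✓ — fails.
Primer B (23 nt, A=8 T=7 G=2 C=6): GC 8/23 = 34.8%, outside 44.5–53.8% ✗; Tm = 2·15 + 4·8 = 62°C ✓; longest run = 2 ✓ — fails.
Primer C (21 nt, A=6 T=4 G=6 C=5): GC 11/21 = 52.4% ✓; Tm = 2·10 + 4·11 = 64°C ✓; longest run = 3 ✓ — passes.
Primer D (19 nt, A=8 T=3 G=6 C=2): GC 8/19 = 42.1%, outside 44.5–53.8% ✗; Tm = 2·11 + 4·8 = 54°C, outside 58–65°C ✗; longest run = 2 ✓ — fails.

Primer C only.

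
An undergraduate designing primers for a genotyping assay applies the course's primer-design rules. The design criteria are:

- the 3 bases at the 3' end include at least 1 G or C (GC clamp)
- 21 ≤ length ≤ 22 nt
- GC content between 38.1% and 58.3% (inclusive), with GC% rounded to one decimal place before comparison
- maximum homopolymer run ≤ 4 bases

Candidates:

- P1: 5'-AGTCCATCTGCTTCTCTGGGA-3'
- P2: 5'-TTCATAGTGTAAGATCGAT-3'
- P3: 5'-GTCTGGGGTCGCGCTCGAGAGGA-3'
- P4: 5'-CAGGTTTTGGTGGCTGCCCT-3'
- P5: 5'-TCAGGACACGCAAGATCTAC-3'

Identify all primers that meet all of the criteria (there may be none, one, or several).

P1 (21 nt, A=3 T=7 G=5 C=6): 3' end GGA has 2 G/C ✓; length 21 ✓; GC 11/21 = 52.4% ✓; longest run = 3 ✓ — passes.
P2 (19 nt, A=6 T=7 G=4 C=2): 3' end GAT has 1 G/C ✓; length 19, outside 21–22 ✗; GC 6/19 = 31.6%, outside 38.1–58.3% ✗; longest run = 2 ✓ — fails.
P3 (23 nt, A=3 T=4 G=11 C=5): 3' end GGA has 2 G/C ✓; length 23, outside 21–22 ✗; GC 16/23 = 69.6%, outside 38.1–58.3% ✗; longest run = 4 ✓ — fails.
P4 (20 nt, A=1 T=7 G=7 C=5): 3' end CCT has 2 G/C ✓; length 20, outside 21–22 ✗; GC 12/20 = 60.0%, outside 38.1–58.3% ✗; longest run = 4 ✓ — fails.
P5 (20 nt, A=7 T=3 G=4 C=6): 3' end TAC has 1 G/C ✓; length 20, outside 21–22 ✗; GC 10/20 = 50.0% ✓; longest run = 2 ✓ — fails.

P1 only.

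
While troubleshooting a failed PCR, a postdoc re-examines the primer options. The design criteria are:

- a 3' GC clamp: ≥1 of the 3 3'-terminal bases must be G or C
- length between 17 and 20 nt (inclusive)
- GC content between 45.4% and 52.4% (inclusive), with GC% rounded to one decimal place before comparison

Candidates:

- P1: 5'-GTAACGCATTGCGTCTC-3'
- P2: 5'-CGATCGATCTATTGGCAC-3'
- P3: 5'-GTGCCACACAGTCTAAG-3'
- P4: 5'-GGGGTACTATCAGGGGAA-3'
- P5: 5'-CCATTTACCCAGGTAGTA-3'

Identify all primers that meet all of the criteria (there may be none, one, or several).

P2 only.

P1 (17 nt, A=3 T=5 G=4 C=5): 3' end CTC has 2 G/C ✓; length 17 ✓; GC 9/17 = 52.9%, outside 45.4–52.4% ✗ — fails.
P2 (18 nt, A=4 T=5 G=4 C=5): 3' end CAC has 2 G/C ✓; length 18 ✓; GC 9/18 = 50.0% ✓ — passes.
P3 (17 nt, A=5 T=3 G=4 C=5): 3' end AAG has 1 G/C ✓; length 17 ✓; GC 9/17 = 52.9%, outside 45.4–52.4% ✗ — fails.
P4 (18 nt, A=5 T=3 G=8 C=2): 3' end GAA has 1 G/C ✓; length 18 ✓; GC 10/18 = 55.6%, outside 45.4–52.4% ✗ — fails.
P5 (18 nt, A=5 T=5 G=3 C=5): 3' end GTA has 1 G/C ✓; length 18 ✓; GC 8/18 = 44.4%, outside 45.4–52.4% ✗ — fails.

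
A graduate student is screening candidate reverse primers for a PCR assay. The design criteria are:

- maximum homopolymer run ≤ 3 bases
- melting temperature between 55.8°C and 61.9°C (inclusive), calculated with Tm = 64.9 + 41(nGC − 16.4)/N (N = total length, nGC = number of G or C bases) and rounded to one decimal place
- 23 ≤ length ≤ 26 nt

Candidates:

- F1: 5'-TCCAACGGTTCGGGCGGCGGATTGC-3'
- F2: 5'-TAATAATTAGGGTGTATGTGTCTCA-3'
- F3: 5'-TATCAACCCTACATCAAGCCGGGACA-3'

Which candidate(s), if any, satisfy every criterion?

F3 only.

F1 (25 nt, A=3 T=5 G=10 C=7): longest run = 3 ✓; Tm = 64.9 + 41·(17 − 16.4)/25 = 65.9°C, outside 55.8–61.9°C ✗; length 25 ✓ — fails.
F2 (25 nt, A=7 T=10 G=6 C=2): longest run = 3 ✓; Tm = 64.9 + 41·(8 − 16.4)/25 = 51.1°C, outside 55.8–61.9°C ✗; length 25 ✓ — fails.
F3 (26 nt, A=9 T=4 G=4 C=9): longest run = 3 ✓; Tm = 64.9 + 41·(13 − 16.4)/26 = 59.5°C ✓; length 26 ✓ — passes.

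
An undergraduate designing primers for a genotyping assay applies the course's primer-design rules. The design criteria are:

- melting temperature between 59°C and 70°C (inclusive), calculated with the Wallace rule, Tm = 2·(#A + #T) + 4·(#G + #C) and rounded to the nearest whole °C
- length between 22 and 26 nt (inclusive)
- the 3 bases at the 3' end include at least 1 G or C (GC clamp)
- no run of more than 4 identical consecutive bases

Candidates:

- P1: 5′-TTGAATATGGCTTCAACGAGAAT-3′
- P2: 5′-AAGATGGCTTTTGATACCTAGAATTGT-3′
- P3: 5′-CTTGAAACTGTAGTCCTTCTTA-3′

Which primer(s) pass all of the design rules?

None of the candidates satisfy all criteria.

P1 (23 nt, A=8 T=7 G=5 C=3): Tm = 2·15 + 4·8 = 62°C ✓; length 23 ✓; 3' end AAT has 0 G/C, need ≥1 ✗; longest run = 2 ✓ — fails.
P2 (27 nt, A=8 T=10 G=6 C=3): Tm = 2·18 + 4·9 = 72°C, outside 59–70°C ✗; length 27, outside 22–26 ✗; 3' end TGT has 1 G/C ✓; longest run = 4 ✓ — fails.
P3 (22 nt, A=5 T=9 G=3 C=5): Tm = 2·14 + 4·8 = 60°C ✓; length 22 ✓; 3' end TTA has 0 G/C, need ≥1 ✗; longest run = 3 ✓ — fails.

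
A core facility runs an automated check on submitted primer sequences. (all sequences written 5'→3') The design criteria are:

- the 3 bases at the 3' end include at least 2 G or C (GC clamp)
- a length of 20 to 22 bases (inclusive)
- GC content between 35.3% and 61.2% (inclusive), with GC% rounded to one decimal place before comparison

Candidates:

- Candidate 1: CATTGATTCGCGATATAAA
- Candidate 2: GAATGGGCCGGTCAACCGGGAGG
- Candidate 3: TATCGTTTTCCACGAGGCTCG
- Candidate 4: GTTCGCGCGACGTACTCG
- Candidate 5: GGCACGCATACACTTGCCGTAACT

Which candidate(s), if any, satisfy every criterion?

Candidate 1 (19 nt, A=7 T=6 G=3 C=3): 3' end AAA has 0 G/C, need ≥2 ✗; length 19, outside 20–22 ✗; GC 6/19 = 31.6%, outside 35.3–61.2% ✗ — fails.
Candidate 2 (23 nt, A=5 T=2 G=11 C=5): 3' end AGG has 2 G/C ✓; length 23, outside 20–22 ✗; GC 16/23 = 69.6%, outside 35.3–61.2% ✗ — fails.
Candidate 3 (21 nt, A=3 T=7 G=5 C=6): 3' end TCG has 2 G/C ✓; length 21 ✓; GC 11/21 = 52.4% ✓ — passes.
Candidate 4 (18 nt, A=2 T=4 G=6 C=6): 3' end TCG has 2 G/C ✓; length 18, outside 20–22 ✗; GC 12/18 = 66.7%, outside 35.3–61.2% ✗ — fails.
Candidate 5 (24 nt, A=6 T=5 G=5 C=8): 3' end ACT has 1 G/C, need ≥2 ✗; length 24, outside 20–22 ✗; GC 13/24 = 54.2% ✓ — fails.

Candidate 3 only.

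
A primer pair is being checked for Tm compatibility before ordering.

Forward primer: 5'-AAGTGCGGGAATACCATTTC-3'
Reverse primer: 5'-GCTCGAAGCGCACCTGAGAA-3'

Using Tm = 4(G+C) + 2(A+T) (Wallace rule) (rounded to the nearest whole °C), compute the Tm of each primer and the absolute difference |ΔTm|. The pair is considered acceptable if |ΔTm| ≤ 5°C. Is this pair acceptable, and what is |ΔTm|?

Forward: A=6 T=5 G=5 C=4 → Tm = 2·11 + 4·9 = 58°C.
Reverse: A=6 T=2 G=6 C=6 → Tm = 2·8 + 4·12 = 64°C.
|ΔTm| = |58 − 64| = 6°C, > 5°C.

|ΔTm| = 6°C; the pair is not acceptable.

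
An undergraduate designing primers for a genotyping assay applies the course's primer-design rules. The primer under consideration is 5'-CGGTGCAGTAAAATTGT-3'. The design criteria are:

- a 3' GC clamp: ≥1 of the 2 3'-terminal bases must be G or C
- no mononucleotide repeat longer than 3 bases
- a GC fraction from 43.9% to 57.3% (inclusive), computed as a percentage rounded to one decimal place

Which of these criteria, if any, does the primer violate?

Base counts: A=5, T=5, G=5, C=2 (length 17).
GC clamp: 3' end GT has 1 G/C ✓
homopolymer run: longest run = 4, exceeds 3 ✗
GC content: GC 7/17 = 41.2%, outside 43.9–57.3% ✗

Fails: homopolymer run, GC content.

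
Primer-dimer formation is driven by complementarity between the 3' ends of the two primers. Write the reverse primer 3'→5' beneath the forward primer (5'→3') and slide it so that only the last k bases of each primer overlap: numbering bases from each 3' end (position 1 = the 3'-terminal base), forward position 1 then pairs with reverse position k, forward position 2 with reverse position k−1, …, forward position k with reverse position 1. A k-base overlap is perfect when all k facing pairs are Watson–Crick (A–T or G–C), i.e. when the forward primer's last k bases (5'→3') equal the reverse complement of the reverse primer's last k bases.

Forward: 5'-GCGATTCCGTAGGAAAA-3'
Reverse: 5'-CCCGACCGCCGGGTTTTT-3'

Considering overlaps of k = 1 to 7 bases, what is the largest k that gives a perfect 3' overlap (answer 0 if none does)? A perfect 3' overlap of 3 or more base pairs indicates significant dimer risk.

Last 7 bases (5'→3') — forward …AGGAAAA, reverse …GGTTTTT.
Reverse complement of the reverse primer's last 7 bases: AAAAACC; its first k bases are the reverse complement of the reverse primer's last k bases, so a perfect k-base overlap needs the forward primer's last k bases to equal them.
Comparing (forward last k vs required): k=1: A vs A ✓; k=2: AA vs AA ✓; k=3: AAA vs AAA ✓; k=4: AAAA vs AAAA ✓; k=5: GAAAA vs AAAAA ✗; k=6: GGAAAA vs AAAAAC ✗; k=7: AGGAAAA vs AAAAACC ✗.
Perfect overlaps at k = 1, 2, 3, 4; the largest is 4.

Longest perfect overlap: 4 complementary base pairs; significant dimer risk (threshold 3).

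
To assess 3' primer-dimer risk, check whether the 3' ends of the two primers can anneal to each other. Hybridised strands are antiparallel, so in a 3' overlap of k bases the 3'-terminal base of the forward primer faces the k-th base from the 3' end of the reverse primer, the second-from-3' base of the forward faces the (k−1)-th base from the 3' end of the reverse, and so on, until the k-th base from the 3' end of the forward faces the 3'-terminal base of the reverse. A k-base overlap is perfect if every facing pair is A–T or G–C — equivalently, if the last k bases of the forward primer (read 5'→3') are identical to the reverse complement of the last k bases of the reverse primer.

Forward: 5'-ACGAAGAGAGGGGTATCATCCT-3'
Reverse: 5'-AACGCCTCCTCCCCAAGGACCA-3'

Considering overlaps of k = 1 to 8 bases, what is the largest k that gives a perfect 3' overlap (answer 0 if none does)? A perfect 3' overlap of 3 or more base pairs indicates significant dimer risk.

Longest perfect overlap: 1 complementary base pair; below the dimer-risk threshold (threshold 3).

Last 8 bases (5'→3') — forward …ATCATCCT, reverse …AAGGACCA.
Reverse complement of the reverse primer's last 8 bases: TGGTCCTT; its first k bases are the reverse complement of the reverse primer's last k bases, so a perfect k-base overlap needs the forward primer's last k bases to equal them.
Comparing (forward last k vs required): k=1: T vs T ✓; k=2: CT vs TG ✗; k=3: CCT vs TGG ✗; k=4: TCCT vs TGGT ✗; k=5: ATCCT vs TGGTC ✗; k=6: CATCCT vs TGGTCC ✗; k=7: TCATCCT vs TGGTCCT ✗; k=8: ATCATCCT vs TGGTCCTT ✗.
Only k = 1 is perfect, so the longest perfect 3' overlap is 1.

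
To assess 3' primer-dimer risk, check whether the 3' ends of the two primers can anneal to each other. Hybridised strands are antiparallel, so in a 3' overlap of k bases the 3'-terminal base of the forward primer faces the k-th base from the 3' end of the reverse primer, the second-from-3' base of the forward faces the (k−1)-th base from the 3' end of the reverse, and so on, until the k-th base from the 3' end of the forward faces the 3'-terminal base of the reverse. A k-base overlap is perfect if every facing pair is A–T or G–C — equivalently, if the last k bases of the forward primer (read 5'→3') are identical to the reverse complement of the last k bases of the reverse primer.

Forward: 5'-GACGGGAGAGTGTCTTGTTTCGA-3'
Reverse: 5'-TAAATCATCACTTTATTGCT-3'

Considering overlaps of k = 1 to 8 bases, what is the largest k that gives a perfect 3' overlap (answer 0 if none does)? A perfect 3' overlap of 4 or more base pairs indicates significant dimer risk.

Last 8 bases (5'→3') — forward …TGTTTCGA, reverse …TTATTGCT.
Reverse complement of the reverse primer's last 8 bases: AGCAATAA; its first k bases are the reverse complement of the reverse primer's last k bases, so a perfect k-base overlap needs the forward primer's last k bases to equal them.
Comparing (forward last k vs required): k=1: A vs A ✓; k=2: GA vs AG ✗; k=3: CGA vs AGC ✗; k=4: TCGA vs AGCA ✗; k=5: TTCGA vs AGCAA ✗; k=6: TTTCGA vs AGCAAT ✗; k=7: GTTTCGA vs AGCAATA ✗; k=8: TGTTTCGA vs AGCAATAA ✗.
Only k = 1 is perfect, so the longest perfect 3' overlap is 1.

Longest perfect overlap: 1 complementary base pair; below the dimer-risk threshold (threshold 4).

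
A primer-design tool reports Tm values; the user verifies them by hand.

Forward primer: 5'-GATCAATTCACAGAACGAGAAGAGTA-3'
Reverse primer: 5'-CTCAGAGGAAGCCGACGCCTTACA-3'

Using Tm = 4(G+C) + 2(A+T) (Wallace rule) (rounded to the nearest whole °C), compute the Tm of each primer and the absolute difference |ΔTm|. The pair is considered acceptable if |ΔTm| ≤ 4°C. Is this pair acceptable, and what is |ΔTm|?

Forward: A=12 T=4 G=6 C=4 → Tm = 2·16 + 4·10 = 72°C.
Reverse: A=7 T=3 G=6 C=8 → Tm = 2·10 + 4·14 = 76°C.
|ΔTm| = |72 − 76| = 4°C, ≤ 4°C.

|ΔTm| = 4°C; the pair is acceptable.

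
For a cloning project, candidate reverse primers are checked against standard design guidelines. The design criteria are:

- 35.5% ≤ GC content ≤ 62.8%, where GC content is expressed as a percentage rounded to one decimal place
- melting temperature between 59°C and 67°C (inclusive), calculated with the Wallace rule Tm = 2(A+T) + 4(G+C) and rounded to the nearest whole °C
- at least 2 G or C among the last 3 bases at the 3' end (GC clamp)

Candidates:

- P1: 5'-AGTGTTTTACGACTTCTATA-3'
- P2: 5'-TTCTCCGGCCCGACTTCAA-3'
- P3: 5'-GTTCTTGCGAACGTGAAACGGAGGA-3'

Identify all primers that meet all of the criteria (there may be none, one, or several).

P1 (20 nt, A=5 T=9 G=3 C=3): GC 6/20 = 30.0%, outside 35.5–62.8% ✗; Tm = 2·14 + 4·6 = 52°C, outside 59–67°C ✗; 3' end ATA has 0 G/C, need ≥2 ✗ — fails.
P2 (19 nt, A=3 T=5 G=3 C=8): GC 11/19 = 57.9% ✓; Tm = 2·8 + 4·11 = 60°C ✓; 3' end CAA has 1 G/C, need ≥2 ✗ — fails.
P3 (25 nt, A=7 T=5 G=9 C=4): GC 13/25 = 52.0% ✓; Tm = 2·12 + 4·13 = 76°C, outside 59–67°C ✗; 3' end GGA has 2 G/C ✓ — fails.

None of the candidates satisfy all criteria.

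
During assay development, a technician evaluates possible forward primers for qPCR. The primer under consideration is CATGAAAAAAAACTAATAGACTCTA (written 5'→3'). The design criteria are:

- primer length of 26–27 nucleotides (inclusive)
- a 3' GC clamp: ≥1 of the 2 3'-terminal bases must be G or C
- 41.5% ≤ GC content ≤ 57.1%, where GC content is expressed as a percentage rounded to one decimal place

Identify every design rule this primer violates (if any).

Fails: length, GC clamp, GC content.

Base counts: A=14, T=5, G=2, C=4 (length 25).
length: length 25, outside 26–27 ✗
GC clamp: 3' end TA has 0 G/C, need ≥1 ✗
GC content: GC 6/25 = 24.0%, outside 41.5–57.1% ✗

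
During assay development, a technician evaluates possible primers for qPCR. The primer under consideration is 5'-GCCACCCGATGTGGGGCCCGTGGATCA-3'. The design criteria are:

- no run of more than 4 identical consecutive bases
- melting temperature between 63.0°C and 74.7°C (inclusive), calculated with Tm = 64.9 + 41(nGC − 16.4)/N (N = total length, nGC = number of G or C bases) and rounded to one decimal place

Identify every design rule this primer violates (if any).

Meets all criteria.

Base counts: A=4, T=4, G=10, C=9 (length 27).
homopolymer run: longest run = 4 ✓
Tm: Tm = 64.9 + 41·(19 − 16.4)/27 = 68.8°C ✓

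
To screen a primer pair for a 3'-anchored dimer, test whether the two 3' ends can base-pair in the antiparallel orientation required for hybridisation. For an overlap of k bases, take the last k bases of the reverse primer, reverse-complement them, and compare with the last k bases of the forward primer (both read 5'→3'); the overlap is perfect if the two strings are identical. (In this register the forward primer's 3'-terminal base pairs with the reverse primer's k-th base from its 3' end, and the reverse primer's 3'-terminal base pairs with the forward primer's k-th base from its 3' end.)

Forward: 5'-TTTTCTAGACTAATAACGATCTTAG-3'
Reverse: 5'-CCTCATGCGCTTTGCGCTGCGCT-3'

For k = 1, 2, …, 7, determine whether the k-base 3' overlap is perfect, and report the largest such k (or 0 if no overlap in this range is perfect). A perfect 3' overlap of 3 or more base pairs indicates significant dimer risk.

Last 7 bases (5'→3') — forward …ATCTTAG, reverse …CTGCGCT.
Reverse complement of the reverse primer's last 7 bases: AGCGCAG; its first k bases are the reverse complement of the reverse primer's last k bases, so a perfect k-base overlap needs the forward primer's last k bases to equal them.
Comparing (forward last k vs required): k=1: G vs A ✗; k=2: AG vs AG ✓; k=3: TAG vs AGC ✗; k=4: TTAG vs AGCG ✗; k=5: CTTAG vs AGCGC ✗; k=6: TCTTAG vs AGCGCA ✗; k=7: ATCTTAG vs AGCGCAG ✗.
Only k = 2 is perfect, so the longest perfect 3' overlap is 2.

Longest perfect overlap: 2 complementary base pairs; below the dimer-risk threshold (threshold 3).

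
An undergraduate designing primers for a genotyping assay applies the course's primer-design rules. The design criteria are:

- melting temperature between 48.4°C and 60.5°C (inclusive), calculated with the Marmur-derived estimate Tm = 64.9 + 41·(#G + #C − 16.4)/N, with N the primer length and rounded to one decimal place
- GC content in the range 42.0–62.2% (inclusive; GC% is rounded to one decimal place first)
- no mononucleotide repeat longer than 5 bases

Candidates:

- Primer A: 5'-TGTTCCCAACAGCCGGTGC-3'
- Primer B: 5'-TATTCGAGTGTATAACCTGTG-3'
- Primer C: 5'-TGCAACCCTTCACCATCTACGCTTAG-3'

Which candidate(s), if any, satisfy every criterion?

Primer C only.

Primer A (19 nt, A=3 T=4 G=5 C=7): Tm = 64.9 + 41·(12 − 16.4)/19 = 55.4°C ✓; GC 12/19 = 63.2%, outside 42.0–62.2% ✗; longest run = 3 ✓ — fails.
Primer B (21 nt, A=5 T=8 G=5 C=3): Tm = 64.9 + 41·(8 − 16.4)/21 = 48.5°C ✓; GC 8/21 = 38.1%, outside 42.0–62.2% ✗; longest run = 2 ✓ — fails.
Primer C (26 nt, A=6 T=7 G=3 C=10): Tm = 64.9 + 41·(13 − 16.4)/26 = 59.5°C ✓; GC 13/26 = 50.0% ✓; longest run = 3 ✓ — passes.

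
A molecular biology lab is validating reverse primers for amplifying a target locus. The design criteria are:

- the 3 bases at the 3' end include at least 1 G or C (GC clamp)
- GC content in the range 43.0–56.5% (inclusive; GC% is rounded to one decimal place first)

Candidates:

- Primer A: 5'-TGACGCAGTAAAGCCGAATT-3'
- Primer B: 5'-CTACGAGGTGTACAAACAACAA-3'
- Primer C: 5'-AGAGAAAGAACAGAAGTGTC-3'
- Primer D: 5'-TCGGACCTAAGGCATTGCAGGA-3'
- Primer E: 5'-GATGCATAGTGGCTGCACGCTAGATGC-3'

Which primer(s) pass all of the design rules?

Primer A (20 nt, A=7 T=4 G=5 C=4): 3' end ATT has 0 G/C, need ≥1 ✗; GC 9/20 = 45.0% ✓ — fails.
Primer B (22 nt, A=10 T=3 G=4 C=5): 3' end CAA has 1 G/C ✓; GC 9/22 = 40.9%, outside 43.0–56.5% ✗ — fails.
Primer C (20 nt, A=10 T=2 G=6 C=2): 3' end GTC has 2 G/C ✓; GC 8/20 = 40.0%, outside 43.0–56.5% ✗ — fails.
Primer D (22 nt, A=6 T=4 G=7 C=5): 3' end GGA has 2 G/C ✓; GC 12/22 = 54.5% ✓ — passes.
Primer E (27 nt, A=6 T=6 G=9 C=6): 3' end TGC has 2 G/C ✓; GC 15/27 = 55.6% ✓ — passes.

Primer D and Primer E.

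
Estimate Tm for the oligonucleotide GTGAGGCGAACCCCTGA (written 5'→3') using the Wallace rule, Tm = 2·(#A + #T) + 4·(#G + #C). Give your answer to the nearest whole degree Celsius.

Base counts: A=4, T=2, G=6, C=5 (length 17).
Tm = 2·(4+2) + 4·(6+5) = 2·6 + 4·11 = 12 + 44 = 56°C.

56°C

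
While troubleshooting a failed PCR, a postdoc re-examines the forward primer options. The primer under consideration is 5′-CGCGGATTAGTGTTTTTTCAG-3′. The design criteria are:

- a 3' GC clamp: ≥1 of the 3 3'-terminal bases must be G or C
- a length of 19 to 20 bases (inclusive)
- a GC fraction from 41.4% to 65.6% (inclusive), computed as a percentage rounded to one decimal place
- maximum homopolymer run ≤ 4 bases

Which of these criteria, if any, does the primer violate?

Fails: length, homopolymer run.

Base counts: A=3, T=9, G=6, C=3 (length 21).
GC clamp: 3' end CAG has 2 G/C ✓
length: length 21, outside 19–20 ✗
GC content: GC 9/21 = 42.9% ✓
homopolymer run: longest run = 6, exceeds 4 ✗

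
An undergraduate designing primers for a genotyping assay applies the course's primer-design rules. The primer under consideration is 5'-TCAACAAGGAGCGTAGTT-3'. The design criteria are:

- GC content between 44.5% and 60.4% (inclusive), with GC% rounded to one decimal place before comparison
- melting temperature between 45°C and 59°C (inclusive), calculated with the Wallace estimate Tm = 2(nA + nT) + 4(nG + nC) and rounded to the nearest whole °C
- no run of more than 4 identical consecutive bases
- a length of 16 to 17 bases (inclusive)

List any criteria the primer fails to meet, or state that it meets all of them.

Fails: GC content, length.

Base counts: A=6, T=4, G=5, C=3 (length 18).
GC content: GC 8/18 = 44.4%, outside 44.5–60.4% ✗
Tm: Tm = 2·10 + 4·8 = 52°C ✓
homopolymer run: longest run = 2 ✓
length: length 18, outside 16–17 ✗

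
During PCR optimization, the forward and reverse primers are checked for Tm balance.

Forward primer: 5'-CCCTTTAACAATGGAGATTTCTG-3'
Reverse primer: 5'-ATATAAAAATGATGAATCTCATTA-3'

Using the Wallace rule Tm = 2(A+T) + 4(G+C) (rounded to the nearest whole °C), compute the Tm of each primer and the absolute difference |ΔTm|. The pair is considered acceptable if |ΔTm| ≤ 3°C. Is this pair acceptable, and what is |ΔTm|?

|ΔTm| = 8°C; the pair is not acceptable.

Forward: A=6 T=8 G=4 C=5 → Tm = 2·14 + 4·9 = 64°C.
Reverse: A=12 T=8 G=2 C=2 → Tm = 2·20 + 4·4 = 56°C.
|ΔTm| = |64 − 56| = 8°C, > 3°C.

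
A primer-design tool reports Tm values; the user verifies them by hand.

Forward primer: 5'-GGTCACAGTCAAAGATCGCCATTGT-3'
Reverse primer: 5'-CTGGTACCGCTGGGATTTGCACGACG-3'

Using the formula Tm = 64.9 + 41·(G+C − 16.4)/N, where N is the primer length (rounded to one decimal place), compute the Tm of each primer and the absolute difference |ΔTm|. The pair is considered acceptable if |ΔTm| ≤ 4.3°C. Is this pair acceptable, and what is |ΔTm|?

|ΔTm| = 6.6°C; the pair is not acceptable.

Forward: G+C = 12, N = 25 → Tm = 64.9 + 41·(12 − 16.4)/25 = 57.7°C.
Reverse: G+C = 16, N = 26 → Tm = 64.9 + 41·(16 − 16.4)/26 = 64.3°C.
|ΔTm| = |57.7 − 64.3| = 6.6°C, > 4.3°C.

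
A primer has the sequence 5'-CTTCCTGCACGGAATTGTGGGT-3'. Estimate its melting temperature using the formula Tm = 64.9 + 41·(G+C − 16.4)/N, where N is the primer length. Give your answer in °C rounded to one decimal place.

Base counts: A=3, T=7, G=7, C=5; G+C = 12, N = 22.
Tm = 64.9 + 41·(12 − 16.4)/22 = 64.9 + -180.40/22 = 56.7°C.

56.7°C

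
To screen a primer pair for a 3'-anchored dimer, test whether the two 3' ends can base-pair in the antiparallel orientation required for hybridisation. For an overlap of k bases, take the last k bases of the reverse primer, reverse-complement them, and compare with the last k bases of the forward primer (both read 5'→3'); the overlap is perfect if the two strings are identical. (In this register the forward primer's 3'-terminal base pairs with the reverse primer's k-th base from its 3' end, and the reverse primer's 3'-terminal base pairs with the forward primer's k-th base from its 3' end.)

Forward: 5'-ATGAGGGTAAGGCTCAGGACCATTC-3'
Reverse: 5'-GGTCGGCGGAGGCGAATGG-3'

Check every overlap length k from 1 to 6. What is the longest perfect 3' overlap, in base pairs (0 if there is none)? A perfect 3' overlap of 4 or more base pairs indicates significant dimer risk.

Last 6 bases (5'→3') — forward …CCATTC, reverse …GAATGG.
Reverse complement of the reverse primer's last 6 bases: CCATTC; its first k bases are the reverse complement of the reverse primer's last k bases, so a perfect k-base overlap needs the forward primer's last k bases to equal them.
Comparing (forward last k vs required): k=1: C vs C ✓; k=2: TC vs CC ✗; k=3: TTC vs CCA ✗; k=4: ATTC vs CCAT ✗; k=5: CATTC vs CCATT ✗; k=6: CCATTC vs CCATTC ✓.
Perfect overlaps at k = 1, 6; the largest is 6.

Longest perfect overlap: 6 complementary base pairs; significant dimer risk (threshold 4).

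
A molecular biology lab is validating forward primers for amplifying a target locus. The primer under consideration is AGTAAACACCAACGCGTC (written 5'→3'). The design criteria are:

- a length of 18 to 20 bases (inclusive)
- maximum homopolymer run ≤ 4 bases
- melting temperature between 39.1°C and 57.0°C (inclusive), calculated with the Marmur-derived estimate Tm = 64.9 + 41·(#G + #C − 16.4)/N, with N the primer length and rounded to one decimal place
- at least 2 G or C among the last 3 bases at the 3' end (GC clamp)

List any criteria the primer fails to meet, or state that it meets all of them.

Meets all criteria.

Base counts: A=7, T=2, G=3, C=6 (length 18).
length: length 18 ✓
homopolymer run: longest run = 3 ✓
Tm: Tm = 64.9 + 41·(9 − 16.4)/18 = 48.0°C ✓
GC clamp: 3' end GTC has 2 G/C ✓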